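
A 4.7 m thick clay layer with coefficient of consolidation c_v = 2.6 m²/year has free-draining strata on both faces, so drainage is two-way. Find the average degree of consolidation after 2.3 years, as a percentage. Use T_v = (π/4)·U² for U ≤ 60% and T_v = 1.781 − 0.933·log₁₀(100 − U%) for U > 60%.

Drainage path length: H_d = H/2 = 2.35 m (double drainage).
T_v = c_v·t/H_d² = 2.6×2.3/2.35² = 1.0828.
T_v = 1.0828 corresponds to the U > 60% branch:
U = 1 − 10^((1.781 − T_v)/0.933)/100 = 0.944

U ≈ 94.4 %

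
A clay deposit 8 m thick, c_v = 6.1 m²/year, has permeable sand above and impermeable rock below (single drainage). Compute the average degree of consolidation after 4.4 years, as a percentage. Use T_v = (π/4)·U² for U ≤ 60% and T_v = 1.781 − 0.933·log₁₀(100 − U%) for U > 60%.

Drainage path length: H_d = H = 8 m (single drainage).
T_v = c_v·t/H_d² = 6.1×4.4/8² = 0.41937.
T_v = 0.41937 corresponds to the U > 60% branch:
U = 1 − 10^((1.781 − T_v)/0.933)/100 = 0.712

U ≈ 71.2 %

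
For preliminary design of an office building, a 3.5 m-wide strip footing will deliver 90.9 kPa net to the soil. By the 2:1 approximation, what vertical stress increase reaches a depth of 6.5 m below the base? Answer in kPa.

By the 2:1 method the load spreads at 1 horizontal : 2 vertical, so at depth z the loaded area has grown by z in each plan dimension:
Δσ = qB/(B+z) = 90.9×3.5/(3.5+6.5) = 31.815 kPa

Δσ_z ≈ 31.8 kPa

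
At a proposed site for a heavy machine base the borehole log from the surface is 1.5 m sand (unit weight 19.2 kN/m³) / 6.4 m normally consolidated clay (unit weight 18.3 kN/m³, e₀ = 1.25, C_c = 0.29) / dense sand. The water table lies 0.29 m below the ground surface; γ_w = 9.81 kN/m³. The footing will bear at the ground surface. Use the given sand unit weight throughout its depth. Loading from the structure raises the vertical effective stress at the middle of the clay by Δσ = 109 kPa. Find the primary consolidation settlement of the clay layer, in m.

S_c ≈ 0.446 m

Mid-depth of clay below the ground surface: z = 1.5 + 6.4/2 = 4.7 m.
Total vertical stress at mid-clay: σ_v = 19.2×1.5 + 18.3×3.2 = 87.36 kPa.
Pore pressure: u = 9.81×(4.7 − 0.29) = 43.262 kPa.
Initial effective stress: σ'_0 = σ_v − u = 87.36 − 43.262 = 44.098 kPa.
Final effective stress: σ'_f = σ'_0 + Δσ = 44.098 + 109 = 153.1 kPa.
Normally consolidated clay, so the full stress increment lies on the virgin compression line:
S_c = C_c·H/(1+e₀)·log₁₀(σ'_f/σ'_0) = 0.29×6.4/(1+1.25)×log₁₀(153.1/44.098)
    = 0.82489 × 0.54056 = 0.4459 m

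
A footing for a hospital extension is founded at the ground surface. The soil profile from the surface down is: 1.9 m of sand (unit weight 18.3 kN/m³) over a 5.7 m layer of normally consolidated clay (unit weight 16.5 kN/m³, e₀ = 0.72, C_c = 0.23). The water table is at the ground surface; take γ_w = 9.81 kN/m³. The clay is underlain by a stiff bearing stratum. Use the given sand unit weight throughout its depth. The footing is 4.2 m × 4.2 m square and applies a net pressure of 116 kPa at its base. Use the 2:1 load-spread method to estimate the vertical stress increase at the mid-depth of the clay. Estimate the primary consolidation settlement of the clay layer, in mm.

S_c ≈ 181 mm

Mid-depth of clay below the ground surface: z = 1.9 + 5.7/2 = 4.75 m.
Total vertical stress at mid-clay: σ_v = 18.3×1.9 + 16.5×2.85 = 81.795 kPa.
Pore pressure: u = 9.81×(4.75 − 0) = 46.598 kPa.
Initial effective stress: σ'_0 = σ_v − u = 81.795 − 46.598 = 35.197 kPa.
Stress increase at mid-clay by the 2:1 spreading method:
Δσ = qBL/((B+z)(L+z)) = 116×4.2×4.2/((4.2+4.75)(4.2+4.75)) = 25.545 kPa
Final effective stress: σ'_f = σ'_0 + Δσ = 35.197 + 25.545 = 60.742 kPa.
Normally consolidated clay, so the full stress increment lies on the virgin compression line:
S_c = C_c·H/(1+e₀)·log₁₀(σ'_f/σ'_0) = 0.23×5.7/(1+0.72)×log₁₀(60.742/35.197)
    = 0.76221 × 0.23698 = 0.1806 m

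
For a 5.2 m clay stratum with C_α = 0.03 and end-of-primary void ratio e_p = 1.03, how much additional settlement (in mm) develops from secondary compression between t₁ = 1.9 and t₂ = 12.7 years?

Secondary compression: S_s = C_α·H/(1+e_p)·log₁₀(t₂/t₁)
S_s = 0.03×5.2/(1+1.03)×log₁₀(12.7/1.9)
    = 0.07685 × 0.8251 = 0.0634 m

S_s ≈ 63.4 mm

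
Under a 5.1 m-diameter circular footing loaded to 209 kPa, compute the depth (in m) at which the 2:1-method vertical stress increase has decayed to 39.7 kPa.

z ≈ 6.6 m

2:1 spreading — at depth z the loaded area has grown by z in each plan dimension:
qD²/(D+z)² = Δσ_z ⇒ z = D(√(q/Δσ_z) − 1) = 5.1×(√(209/39.7) − 1) = 6.602 m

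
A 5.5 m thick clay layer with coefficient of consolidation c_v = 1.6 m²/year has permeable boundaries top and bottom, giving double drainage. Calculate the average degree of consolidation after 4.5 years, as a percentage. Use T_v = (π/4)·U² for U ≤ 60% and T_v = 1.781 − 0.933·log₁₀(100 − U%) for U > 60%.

U ≈ 92.3 %

Drainage path length: H_d = H/2 = 2.75 m (double drainage).
T_v = c_v·t/H_d² = 1.6×4.5/2.75² = 0.95207.
T_v = 0.95207 corresponds to the U > 60% branch:
U = 1 − 10^((1.781 − T_v)/0.933)/100 = 0.9227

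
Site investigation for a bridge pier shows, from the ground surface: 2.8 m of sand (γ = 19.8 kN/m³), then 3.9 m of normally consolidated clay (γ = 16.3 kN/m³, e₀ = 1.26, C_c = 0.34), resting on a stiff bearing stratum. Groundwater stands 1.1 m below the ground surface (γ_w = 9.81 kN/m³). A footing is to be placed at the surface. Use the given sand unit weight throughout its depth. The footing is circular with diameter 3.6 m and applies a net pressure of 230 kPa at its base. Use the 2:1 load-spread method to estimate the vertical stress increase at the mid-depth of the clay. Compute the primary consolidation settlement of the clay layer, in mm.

Mid-depth of clay below the ground surface: z = 2.8 + 3.9/2 = 4.75 m.
Total vertical stress at mid-clay: σ_v = 19.8×2.8 + 16.3×1.95 = 87.225 kPa.
Pore pressure: u = 9.81×(4.75 − 1.1) = 35.806 kPa.
Initial effective stress: σ'_0 = σ_v − u = 87.225 − 35.806 = 51.419 kPa.
Stress increase at mid-clay by the 2:1 spreading method:
Δσ ≈ qD²/(D+z)² = 230×3.6²/(3.6+4.75)² = 42.752 kPa
Final effective stress: σ'_f = σ'_0 + Δσ = 51.419 + 42.752 = 94.171 kPa.
Normally consolidated clay, so the full stress increment lies on the virgin compression line:
S_c = C_c·H/(1+e₀)·log₁₀(σ'_f/σ'_0) = 0.34×3.9/(1+1.26)×log₁₀(94.171/51.419)
    = 0.58673 × 0.26279 = 0.1542 m

S_c ≈ 154 mm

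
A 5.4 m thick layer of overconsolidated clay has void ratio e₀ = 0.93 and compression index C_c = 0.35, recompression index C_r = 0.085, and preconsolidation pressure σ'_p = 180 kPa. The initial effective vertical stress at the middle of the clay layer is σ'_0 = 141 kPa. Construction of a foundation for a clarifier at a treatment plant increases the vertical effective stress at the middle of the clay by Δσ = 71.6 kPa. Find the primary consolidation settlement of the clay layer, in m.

S_c ≈ 0.096 m

Final effective stress: σ'_f = 141 + 71.6 = 212.6 kPa.
σ'_f = 212.6 > σ'_p = 180 kPa, so the stress path crosses the preconsolidation pressure — recompression up to σ'_p, then virgin compression beyond:
S_c = H/(1+e₀)·[C_r·log₁₀(σ'_p/σ'_0) + C_c·log₁₀(σ'_f/σ'_p)]
    = 5.4/1.93 × [0.085×log₁₀(180/141) + 0.35×log₁₀(212.6/180)]
    = 2.7979 × [0.0090145 + 0.025302] = 0.09601 m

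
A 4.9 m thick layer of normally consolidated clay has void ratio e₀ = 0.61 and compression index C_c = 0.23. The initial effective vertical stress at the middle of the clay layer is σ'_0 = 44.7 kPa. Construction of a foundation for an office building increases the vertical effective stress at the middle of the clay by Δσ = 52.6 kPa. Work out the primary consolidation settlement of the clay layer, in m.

Final effective stress: σ'_f = σ'_0 + Δσ = 44.7 + 52.6 = 97.3 kPa.
Normally consolidated clay, so the full stress increment lies on the virgin compression line:
S_c = C_c·H/(1+e₀)·log₁₀(σ'_f/σ'_0) = 0.23×4.9/(1+0.61)×log₁₀(97.3/44.7)
    = 0.7 × 0.33781 = 0.2365 m

S_c ≈ 0.236 m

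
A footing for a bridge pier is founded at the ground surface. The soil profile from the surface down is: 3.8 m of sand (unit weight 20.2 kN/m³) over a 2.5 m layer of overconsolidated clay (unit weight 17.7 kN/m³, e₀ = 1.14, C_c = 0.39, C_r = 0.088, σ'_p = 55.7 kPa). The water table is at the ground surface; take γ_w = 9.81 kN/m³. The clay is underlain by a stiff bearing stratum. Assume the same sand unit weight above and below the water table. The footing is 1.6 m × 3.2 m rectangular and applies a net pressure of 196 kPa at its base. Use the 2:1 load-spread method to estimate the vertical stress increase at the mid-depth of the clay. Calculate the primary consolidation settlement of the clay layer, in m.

Mid-depth of clay below the ground surface: z = 3.8 + 2.5/2 = 5.05 m.
Total vertical stress at mid-clay: σ_v = 20.2×3.8 + 17.7×1.25 = 98.885 kPa.
Pore pressure: u = 9.81×(5.05 − 0) = 49.541 kPa.
Initial effective stress: σ'_0 = σ_v − u = 98.885 − 49.541 = 49.344 kPa.
Stress increase at mid-clay by the 2:1 spreading method:
Δσ = qBL/((B+z)(L+z)) = 196×1.6×3.2/((1.6+5.05)(3.2+5.05)) = 18.292 kPa
Final effective stress: σ'_f = 49.344 + 18.292 = 67.636 kPa.
σ'_f = 67.636 > σ'_p = 55.7 kPa, so the stress path crosses the preconsolidation pressure — recompression up to σ'_p, then virgin compression beyond:
S_c = H/(1+e₀)·[C_r·log₁₀(σ'_p/σ'_0) + C_c·log₁₀(σ'_f/σ'_p)]
    = 2.5/2.14 × [0.088×log₁₀(55.7/49.344) + 0.39×log₁₀(67.636/55.7)]
    = 1.1682 × [0.0046306 + 0.032886] = 0.04383 m

S_c ≈ 0.0438 m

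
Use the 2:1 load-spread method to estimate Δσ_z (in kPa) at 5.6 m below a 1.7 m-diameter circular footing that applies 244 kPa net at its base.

By the 2:1 method the load spreads at 1 horizontal : 2 vertical, so at depth z the loaded area has grown by z in each plan dimension:
Δσ ≈ qD²/(D+z)² = 244×1.7²/(1.7+5.6)² = 13.233 kPa

Δσ_z ≈ 13.2 kPa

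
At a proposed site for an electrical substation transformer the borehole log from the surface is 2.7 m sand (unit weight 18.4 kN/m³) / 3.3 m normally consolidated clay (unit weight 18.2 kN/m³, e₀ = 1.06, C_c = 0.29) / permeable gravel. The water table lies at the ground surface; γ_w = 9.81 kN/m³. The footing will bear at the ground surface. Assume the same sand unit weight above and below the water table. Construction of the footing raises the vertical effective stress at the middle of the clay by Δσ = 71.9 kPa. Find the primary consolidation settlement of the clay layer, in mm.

Mid-depth of clay below the ground surface: z = 2.7 + 3.3/2 = 4.35 m.
Total vertical stress at mid-clay: σ_v = 18.4×2.7 + 18.2×1.65 = 79.71 kPa.
Pore pressure: u = 9.81×(4.35 − 0) = 42.673 kPa.
Initial effective stress: σ'_0 = σ_v − u = 79.71 − 42.673 = 37.037 kPa.
Final effective stress: σ'_f = σ'_0 + Δσ = 37.037 + 71.9 = 108.94 kPa.
Normally consolidated clay, so the full stress increment lies on the virgin compression line:
S_c = C_c·H/(1+e₀)·log₁₀(σ'_f/σ'_0) = 0.29×3.3/(1+1.06)×log₁₀(108.94/37.037)
    = 0.46456 × 0.46855 = 0.2177 m

S_c ≈ 218 mm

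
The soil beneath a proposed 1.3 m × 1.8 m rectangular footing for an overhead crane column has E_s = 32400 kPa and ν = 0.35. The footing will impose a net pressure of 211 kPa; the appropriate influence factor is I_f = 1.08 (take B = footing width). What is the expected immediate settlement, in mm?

S_e ≈ 8.02 mm

Immediate (elastic) settlement: S_e = q·B·(1−ν²)/E_s · I_f.
S_e = 211 × 1.3 × (1 − 0.35²) / 32400 × 1.08
    = 211 × 1.3 × 0.8775 / 32400 × 1.08
    = 0.008023 m = 8.023 mm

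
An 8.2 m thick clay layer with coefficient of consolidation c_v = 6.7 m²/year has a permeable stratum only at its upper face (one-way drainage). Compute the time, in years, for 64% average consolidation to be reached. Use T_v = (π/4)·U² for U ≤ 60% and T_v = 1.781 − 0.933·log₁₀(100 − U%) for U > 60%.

Drainage path length: H_d = H = 8.2 m (single drainage).
U > 60%: T_v = 1.781 − 0.933·log₁₀(100 − 64) = 0.32897.
t = T_v·H_d²/c_v = 0.32897×8.2²/6.7 = 3.301 years.

t ≈ 3.3 years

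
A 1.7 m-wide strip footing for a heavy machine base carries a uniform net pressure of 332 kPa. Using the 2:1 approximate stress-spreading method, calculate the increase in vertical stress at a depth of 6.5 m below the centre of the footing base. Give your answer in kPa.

By the 2:1 method the load spreads at 1 horizontal : 2 vertical, so at depth z the loaded area has grown by z in each plan dimension:
Δσ = qB/(B+z) = 332×1.7/(1.7+6.5) = 68.829 kPa

Δσ_z ≈ 68.8 kPa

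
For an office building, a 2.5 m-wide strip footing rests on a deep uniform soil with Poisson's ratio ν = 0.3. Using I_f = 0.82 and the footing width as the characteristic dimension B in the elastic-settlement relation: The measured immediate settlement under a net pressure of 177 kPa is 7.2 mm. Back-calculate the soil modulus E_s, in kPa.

E_s ≈ 45900 kPa

S_e = q·B·(1−ν²)/E_s · I_f  ⇒  E_s = q·B·(1−ν²)·I_f / S_e.
E_s = 177 × 2.5 × 0.91 × 0.82 / 0.0072 = 45860 kPa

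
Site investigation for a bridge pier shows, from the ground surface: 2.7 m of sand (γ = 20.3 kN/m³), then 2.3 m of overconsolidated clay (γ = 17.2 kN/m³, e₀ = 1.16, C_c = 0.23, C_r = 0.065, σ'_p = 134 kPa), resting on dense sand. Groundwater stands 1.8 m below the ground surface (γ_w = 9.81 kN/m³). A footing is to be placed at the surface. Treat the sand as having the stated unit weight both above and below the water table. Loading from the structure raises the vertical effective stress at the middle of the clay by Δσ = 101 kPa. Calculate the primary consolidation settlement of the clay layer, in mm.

Mid-depth of clay below the ground surface: z = 2.7 + 2.3/2 = 3.85 m.
Total vertical stress at mid-clay: σ_v = 20.3×2.7 + 17.2×1.15 = 74.59 kPa.
Pore pressure: u = 9.81×(3.85 − 1.8) = 20.11 kPa.
Initial effective stress: σ'_0 = σ_v − u = 74.59 − 20.11 = 54.48 kPa.
Final effective stress: σ'_f = 54.48 + 101 = 155.48 kPa.
σ'_f = 155.48 > σ'_p = 134 kPa, so the stress path crosses the preconsolidation pressure — recompression up to σ'_p, then virgin compression beyond:
S_c = H/(1+e₀)·[C_r·log₁₀(σ'_p/σ'_0) + C_c·log₁₀(σ'_f/σ'_p)]
    = 2.3/2.16 × [0.065×log₁₀(134/54.48) + 0.23×log₁₀(155.48/134)]
    = 1.0648 × [0.025406 + 0.014851] = 0.04287 m

S_c ≈ 42.9 mm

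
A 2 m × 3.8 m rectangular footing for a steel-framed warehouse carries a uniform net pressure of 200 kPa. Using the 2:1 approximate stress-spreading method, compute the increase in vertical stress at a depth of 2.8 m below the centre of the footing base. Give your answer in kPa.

Δσ_z ≈ 48 kPa

By the 2:1 method the load spreads at 1 horizontal : 2 vertical, so at depth z the loaded area has grown by z in each plan dimension:
Δσ = qBL/((B+z)(L+z)) = 200×2×3.8/((2+2.8)(3.8+2.8)) = 47.98 kPa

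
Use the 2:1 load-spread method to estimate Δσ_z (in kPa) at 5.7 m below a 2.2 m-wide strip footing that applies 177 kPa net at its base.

Δσ_z ≈ 49.3 kPa

By the 2:1 method the load spreads at 1 horizontal : 2 vertical, so at depth z the loaded area has grown by z in each plan dimension:
Δσ = qB/(B+z) = 177×2.2/(2.2+5.7) = 49.291 kPa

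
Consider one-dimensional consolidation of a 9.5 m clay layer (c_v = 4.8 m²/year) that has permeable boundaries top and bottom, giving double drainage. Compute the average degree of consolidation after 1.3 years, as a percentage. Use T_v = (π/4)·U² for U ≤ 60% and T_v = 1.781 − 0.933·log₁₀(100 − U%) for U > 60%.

Drainage path length: H_d = H/2 = 4.75 m (double drainage).
T_v = c_v·t/H_d² = 4.8×1.3/4.75² = 0.27657.
T_v = 0.27657 corresponds to the U ≤ 60% branch:
U = √(4T_v/π) = 0.5934

U ≈ 59.3 %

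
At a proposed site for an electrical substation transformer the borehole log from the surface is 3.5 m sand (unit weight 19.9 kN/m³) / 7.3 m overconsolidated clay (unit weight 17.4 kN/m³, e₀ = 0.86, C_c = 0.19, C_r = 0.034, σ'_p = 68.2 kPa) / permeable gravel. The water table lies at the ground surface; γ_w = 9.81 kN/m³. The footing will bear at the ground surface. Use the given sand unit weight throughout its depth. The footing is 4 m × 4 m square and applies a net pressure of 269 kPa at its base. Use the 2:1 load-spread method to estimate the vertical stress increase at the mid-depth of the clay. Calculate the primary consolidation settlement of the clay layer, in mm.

Mid-depth of clay below the ground surface: z = 3.5 + 7.3/2 = 7.15 m.
Total vertical stress at mid-clay: σ_v = 19.9×3.5 + 17.4×3.65 = 133.16 kPa.
Pore pressure: u = 9.81×(7.15 − 0) = 70.142 kPa.
Initial effective stress: σ'_0 = σ_v − u = 133.16 − 70.142 = 63.018 kPa.
Stress increase at mid-clay by the 2:1 spreading method:
Δσ = qBL/((B+z)(L+z)) = 269×4×4/((4+7.15)(4+7.15)) = 34.62 kPa
Final effective stress: σ'_f = 63.018 + 34.62 = 97.638 kPa.
σ'_f = 97.638 > σ'_p = 68.2 kPa, so the stress path crosses the preconsolidation pressure — recompression up to σ'_p, then virgin compression beyond:
S_c = H/(1+e₀)·[C_r·log₁₀(σ'_p/σ'_0) + C_c·log₁₀(σ'_f/σ'_p)]
    = 7.3/1.86 × [0.034×log₁₀(68.2/63.018) + 0.19×log₁₀(97.638/68.2)]
    = 3.9247 × [0.0011669 + 0.029609] = 0.1208 m

S_c ≈ 121 mm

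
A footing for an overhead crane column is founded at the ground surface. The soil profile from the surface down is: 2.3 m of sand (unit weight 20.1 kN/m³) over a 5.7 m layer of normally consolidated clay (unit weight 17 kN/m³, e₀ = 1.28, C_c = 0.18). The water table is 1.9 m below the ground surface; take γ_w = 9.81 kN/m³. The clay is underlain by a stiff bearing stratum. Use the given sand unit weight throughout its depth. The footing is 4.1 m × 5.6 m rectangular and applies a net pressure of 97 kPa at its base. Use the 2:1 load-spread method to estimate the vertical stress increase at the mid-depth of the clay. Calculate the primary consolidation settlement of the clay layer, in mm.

Mid-depth of clay below the ground surface: z = 2.3 + 5.7/2 = 5.15 m.
Total vertical stress at mid-clay: σ_v = 20.1×2.3 + 17×2.85 = 94.68 kPa.
Pore pressure: u = 9.81×(5.15 − 1.9) = 31.883 kPa.
Initial effective stress: σ'_0 = σ_v − u = 94.68 − 31.883 = 62.797 kPa.
Stress increase at mid-clay by the 2:1 spreading method:
Δσ = qBL/((B+z)(L+z)) = 97×4.1×5.6/((4.1+5.15)(5.6+5.15)) = 22.397 kPa
Final effective stress: σ'_f = σ'_0 + Δσ = 62.797 + 22.397 = 85.194 kPa.
Normally consolidated clay, so the full stress increment lies on the virgin compression line:
S_c = C_c·H/(1+e₀)·log₁₀(σ'_f/σ'_0) = 0.18×5.7/(1+1.28)×log₁₀(85.194/62.797)
    = 0.45 × 0.13247 = 0.05961 m

S_c ≈ 59.6 mm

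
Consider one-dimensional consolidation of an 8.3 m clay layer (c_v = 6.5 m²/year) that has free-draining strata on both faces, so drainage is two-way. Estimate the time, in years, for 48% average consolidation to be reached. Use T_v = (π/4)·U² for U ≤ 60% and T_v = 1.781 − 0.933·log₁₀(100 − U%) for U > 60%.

t ≈ 0.479 years

Drainage path length: H_d = H/2 = 4.15 m (double drainage).
U ≤ 60%: T_v = (π/4)·U² = (π/4)×0.48² = 0.18096.
t = T_v·H_d²/c_v = 0.18096×4.15²/6.5 = 0.4795 years.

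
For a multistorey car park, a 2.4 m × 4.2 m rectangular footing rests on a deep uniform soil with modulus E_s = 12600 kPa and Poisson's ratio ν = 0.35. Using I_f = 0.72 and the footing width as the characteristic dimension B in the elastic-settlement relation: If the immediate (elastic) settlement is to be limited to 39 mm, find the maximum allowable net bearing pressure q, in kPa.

S_e = q·B·(1−ν²)/E_s · I_f  ⇒  q = S_e·E_s / (B·(1−ν²)·I_f).
q = 0.039 × 12600 / (2.4 × 0.8775 × 0.72) = 324.1 kPa

q ≈ 324 kPa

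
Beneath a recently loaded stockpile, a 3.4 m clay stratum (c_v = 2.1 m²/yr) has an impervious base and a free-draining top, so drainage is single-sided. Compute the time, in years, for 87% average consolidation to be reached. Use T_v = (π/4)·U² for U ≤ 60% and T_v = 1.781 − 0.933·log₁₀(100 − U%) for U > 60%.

t ≈ 4.08 years

Drainage path length: H_d = H = 3.4 m (single drainage).
U > 60%: T_v = 1.781 − 0.933·log₁₀(100 − 87) = 0.74169.
t = T_v·H_d²/c_v = 0.74169×3.4²/2.1 = 4.083 years.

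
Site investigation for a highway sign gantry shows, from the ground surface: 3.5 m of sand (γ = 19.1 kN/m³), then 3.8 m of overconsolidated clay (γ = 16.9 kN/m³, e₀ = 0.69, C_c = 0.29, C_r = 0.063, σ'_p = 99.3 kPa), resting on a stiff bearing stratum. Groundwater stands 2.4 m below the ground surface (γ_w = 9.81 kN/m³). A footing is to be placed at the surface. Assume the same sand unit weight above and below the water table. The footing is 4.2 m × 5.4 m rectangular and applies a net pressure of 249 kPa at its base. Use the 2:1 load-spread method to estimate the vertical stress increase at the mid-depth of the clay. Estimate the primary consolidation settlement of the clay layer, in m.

Mid-depth of clay below the ground surface: z = 3.5 + 3.8/2 = 5.4 m.
Total vertical stress at mid-clay: σ_v = 19.1×3.5 + 16.9×1.9 = 98.96 kPa.
Pore pressure: u = 9.81×(5.4 − 2.4) = 29.43 kPa.
Initial effective stress: σ'_0 = σ_v − u = 98.96 − 29.43 = 69.53 kPa.
Stress increase at mid-clay by the 2:1 spreading method:
Δσ = qBL/((B+z)(L+z)) = 249×4.2×5.4/((4.2+5.4)(5.4+5.4)) = 54.469 kPa
Final effective stress: σ'_f = 69.53 + 54.469 = 124 kPa.
σ'_f = 124 > σ'_p = 99.3 kPa, so the stress path crosses the preconsolidation pressure — recompression up to σ'_p, then virgin compression beyond:
S_c = H/(1+e₀)·[C_r·log₁₀(σ'_p/σ'_0) + C_c·log₁₀(σ'_f/σ'_p)]
    = 3.8/1.69 × [0.063×log₁₀(99.3/69.53) + 0.29×log₁₀(124/99.3)]
    = 2.2485 × [0.009751 + 0.027977] = 0.08483 m

S_c ≈ 0.0848 m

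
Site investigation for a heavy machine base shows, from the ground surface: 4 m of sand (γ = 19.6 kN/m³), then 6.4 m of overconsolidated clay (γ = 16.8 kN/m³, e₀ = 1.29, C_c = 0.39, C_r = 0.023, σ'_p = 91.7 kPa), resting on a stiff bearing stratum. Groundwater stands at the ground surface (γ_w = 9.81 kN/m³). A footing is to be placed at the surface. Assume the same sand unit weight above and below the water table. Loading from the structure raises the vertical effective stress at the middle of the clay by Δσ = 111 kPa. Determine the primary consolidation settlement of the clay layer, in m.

S_c ≈ 0.31 m

Mid-depth of clay below the ground surface: z = 4 + 6.4/2 = 7.2 m.
Total vertical stress at mid-clay: σ_v = 19.6×4 + 16.8×3.2 = 132.16 kPa.
Pore pressure: u = 9.81×(7.2 − 0) = 70.632 kPa.
Initial effective stress: σ'_0 = σ_v − u = 132.16 − 70.632 = 61.528 kPa.
Final effective stress: σ'_f = 61.528 + 111 = 172.53 kPa.
σ'_f = 172.53 > σ'_p = 91.7 kPa, so the stress path crosses the preconsolidation pressure — recompression up to σ'_p, then virgin compression beyond:
S_c = H/(1+e₀)·[C_r·log₁₀(σ'_p/σ'_0) + C_c·log₁₀(σ'_f/σ'_p)]
    = 6.4/2.29 × [0.023×log₁₀(91.7/61.528) + 0.39×log₁₀(172.53/91.7)]
    = 2.7948 × [0.0039858 + 0.10705] = 0.3103 m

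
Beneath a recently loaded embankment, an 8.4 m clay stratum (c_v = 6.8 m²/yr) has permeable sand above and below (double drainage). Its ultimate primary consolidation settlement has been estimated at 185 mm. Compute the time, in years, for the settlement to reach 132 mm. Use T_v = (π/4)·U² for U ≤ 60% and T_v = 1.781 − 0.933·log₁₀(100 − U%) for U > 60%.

t ≈ 1.09 years

Drainage path length: H_d = H/2 = 4.2 m (double drainage).
U = S(t)/S_ult = 132/185 = 0.7135.
U > 60%: T_v = 1.781 − 0.933·log₁₀(100 − 71.351) = 0.42152.
t = T_v·H_d²/c_v = 0.42152×4.2²/6.8 = 1.093 years.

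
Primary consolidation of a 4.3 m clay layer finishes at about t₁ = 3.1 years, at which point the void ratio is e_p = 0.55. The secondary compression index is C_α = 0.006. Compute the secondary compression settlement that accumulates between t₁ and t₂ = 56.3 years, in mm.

S_s ≈ 21 mm

Secondary compression: S_s = C_α·H/(1+e_p)·log₁₀(t₂/t₁)
S_s = 0.006×4.3/(1+0.55)×log₁₀(56.3/3.1)
    = 0.01665 × 1.259 = 0.02096 m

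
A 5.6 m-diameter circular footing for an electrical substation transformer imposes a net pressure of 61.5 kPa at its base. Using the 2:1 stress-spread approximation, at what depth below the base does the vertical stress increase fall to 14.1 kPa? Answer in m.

z ≈ 6.1 m

2:1 spreading — at depth z the loaded area has grown by z in each plan dimension:
qD²/(D+z)² = Δσ_z ⇒ z = D(√(q/Δσ_z) − 1) = 5.6×(√(61.5/14.1) − 1) = 6.095 m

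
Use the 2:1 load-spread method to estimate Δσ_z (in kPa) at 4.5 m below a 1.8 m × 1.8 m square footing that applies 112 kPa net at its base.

By the 2:1 method the load spreads at 1 horizontal : 2 vertical, so at depth z the loaded area has grown by z in each plan dimension:
Δσ = qBL/((B+z)(L+z)) = 112×1.8×1.8/((1.8+4.5)(1.8+4.5)) = 9.1429 kPa

Δσ_z ≈ 9.14 kPa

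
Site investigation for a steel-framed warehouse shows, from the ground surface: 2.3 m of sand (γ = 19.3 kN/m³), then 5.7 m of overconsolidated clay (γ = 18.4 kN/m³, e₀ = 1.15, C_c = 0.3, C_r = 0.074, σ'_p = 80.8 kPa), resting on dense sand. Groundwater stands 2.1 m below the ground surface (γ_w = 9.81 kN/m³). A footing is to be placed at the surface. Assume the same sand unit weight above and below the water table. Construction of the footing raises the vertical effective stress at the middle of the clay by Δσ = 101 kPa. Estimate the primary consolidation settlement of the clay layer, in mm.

S_c ≈ 269 mm

Mid-depth of clay below the ground surface: z = 2.3 + 5.7/2 = 5.15 m.
Total vertical stress at mid-clay: σ_v = 19.3×2.3 + 18.4×2.85 = 96.83 kPa.
Pore pressure: u = 9.81×(5.15 − 2.1) = 29.921 kPa.
Initial effective stress: σ'_0 = σ_v − u = 96.83 − 29.921 = 66.909 kPa.
Final effective stress: σ'_f = 66.909 + 101 = 167.91 kPa.
σ'_f = 167.91 > σ'_p = 80.8 kPa, so the stress path crosses the preconsolidation pressure — recompression up to σ'_p, then virgin compression beyond:
S_c = H/(1+e₀)·[C_r·log₁₀(σ'_p/σ'_0) + C_c·log₁₀(σ'_f/σ'_p)]
    = 5.7/2.15 × [0.074×log₁₀(80.8/66.909) + 0.3×log₁₀(167.91/80.8)]
    = 2.6512 × [0.0060626 + 0.0953] = 0.2687 m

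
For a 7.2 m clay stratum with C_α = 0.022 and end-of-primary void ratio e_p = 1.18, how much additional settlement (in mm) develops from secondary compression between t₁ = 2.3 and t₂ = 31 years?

Secondary compression: S_s = C_α·H/(1+e_p)·log₁₀(t₂/t₁)
S_s = 0.022×7.2/(1+1.18)×log₁₀(31/2.3)
    = 0.07266 × 1.13 = 0.08208 m

S_s ≈ 82.1 mm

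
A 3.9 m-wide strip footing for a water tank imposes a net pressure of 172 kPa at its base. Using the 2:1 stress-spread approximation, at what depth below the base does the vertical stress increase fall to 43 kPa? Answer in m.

z ≈ 11.7 m

2:1 spreading — at depth z the loaded area has grown by z in each plan dimension:
qB/(B+z) = Δσ_z ⇒ z = qB/Δσ_z − B = 172×3.9/43 − 3.9 = 11.7 m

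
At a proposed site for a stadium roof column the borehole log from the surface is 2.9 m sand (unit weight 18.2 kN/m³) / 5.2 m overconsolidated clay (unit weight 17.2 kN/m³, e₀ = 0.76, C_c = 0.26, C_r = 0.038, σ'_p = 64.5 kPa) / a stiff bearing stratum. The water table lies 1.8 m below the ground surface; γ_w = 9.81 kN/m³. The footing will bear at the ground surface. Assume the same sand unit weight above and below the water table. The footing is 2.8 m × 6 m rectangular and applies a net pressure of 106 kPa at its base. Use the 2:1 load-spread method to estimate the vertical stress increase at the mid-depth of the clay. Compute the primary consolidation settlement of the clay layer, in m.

Mid-depth of clay below the ground surface: z = 2.9 + 5.2/2 = 5.5 m.
Total vertical stress at mid-clay: σ_v = 18.2×2.9 + 17.2×2.6 = 97.5 kPa.
Pore pressure: u = 9.81×(5.5 − 1.8) = 36.297 kPa.
Initial effective stress: σ'_0 = σ_v − u = 97.5 − 36.297 = 61.203 kPa.
Stress increase at mid-clay by the 2:1 spreading method:
Δσ = qBL/((B+z)(L+z)) = 106×2.8×6/((2.8+5.5)(6+5.5)) = 18.657 kPa
Final effective stress: σ'_f = 61.203 + 18.657 = 79.86 kPa.
σ'_f = 79.86 > σ'_p = 64.5 kPa, so the stress path crosses the preconsolidation pressure — recompression up to σ'_p, then virgin compression beyond:
S_c = H/(1+e₀)·[C_r·log₁₀(σ'_p/σ'_0) + C_c·log₁₀(σ'_f/σ'_p)]
    = 5.2/1.76 × [0.038×log₁₀(64.5/61.203) + 0.26×log₁₀(79.86/64.5)]
    = 2.9545 × [0.00086591 + 0.02412] = 0.07382 m

S_c ≈ 0.0738 m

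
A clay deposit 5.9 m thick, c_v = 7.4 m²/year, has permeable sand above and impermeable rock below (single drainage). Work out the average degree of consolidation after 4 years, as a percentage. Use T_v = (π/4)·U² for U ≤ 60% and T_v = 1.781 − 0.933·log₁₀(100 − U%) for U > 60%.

Drainage path length: H_d = H = 5.9 m (single drainage).
T_v = c_v·t/H_d² = 7.4×4/5.9² = 0.85033.
T_v = 0.85033 corresponds to the U > 60% branch:
U = 1 − 10^((1.781 − T_v)/0.933)/100 = 0.9006

U ≈ 90.1 %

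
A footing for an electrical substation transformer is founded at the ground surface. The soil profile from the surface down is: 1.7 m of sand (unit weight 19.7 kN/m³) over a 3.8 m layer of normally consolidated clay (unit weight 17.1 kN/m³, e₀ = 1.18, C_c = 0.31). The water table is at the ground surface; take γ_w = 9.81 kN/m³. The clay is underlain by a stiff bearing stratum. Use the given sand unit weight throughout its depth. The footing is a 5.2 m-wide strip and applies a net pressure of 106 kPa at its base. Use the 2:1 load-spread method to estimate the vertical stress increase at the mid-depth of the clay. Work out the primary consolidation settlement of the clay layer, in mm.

Mid-depth of clay below the ground surface: z = 1.7 + 3.8/2 = 3.6 m.
Total vertical stress at mid-clay: σ_v = 19.7×1.7 + 17.1×1.9 = 65.98 kPa.
Pore pressure: u = 9.81×(3.6 − 0) = 35.316 kPa.
Initial effective stress: σ'_0 = σ_v − u = 65.98 − 35.316 = 30.664 kPa.
Stress increase at mid-clay by the 2:1 spreading method:
Δσ = qB/(B+z) = 106×5.2/(5.2+3.6) = 62.636 kPa
Final effective stress: σ'_f = σ'_0 + Δσ = 30.664 + 62.636 = 93.3 kPa.
Normally consolidated clay, so the full stress increment lies on the virgin compression line:
S_c = C_c·H/(1+e₀)·log₁₀(σ'_f/σ'_0) = 0.31×3.8/(1+1.18)×log₁₀(93.3/30.664)
    = 0.54037 × 0.48325 = 0.2611 m

S_c ≈ 261 mm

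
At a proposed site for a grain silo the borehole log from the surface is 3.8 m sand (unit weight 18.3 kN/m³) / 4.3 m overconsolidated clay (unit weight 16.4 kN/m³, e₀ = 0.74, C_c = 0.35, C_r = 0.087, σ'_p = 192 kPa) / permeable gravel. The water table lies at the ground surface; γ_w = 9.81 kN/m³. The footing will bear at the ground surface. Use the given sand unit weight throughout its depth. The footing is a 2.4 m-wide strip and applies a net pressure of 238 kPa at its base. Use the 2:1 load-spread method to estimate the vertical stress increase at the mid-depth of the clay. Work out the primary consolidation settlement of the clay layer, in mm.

Mid-depth of clay below the ground surface: z = 3.8 + 4.3/2 = 5.95 m.
Total vertical stress at mid-clay: σ_v = 18.3×3.8 + 16.4×2.15 = 104.8 kPa.
Pore pressure: u = 9.81×(5.95 − 0) = 58.37 kPa.
Initial effective stress: σ'_0 = σ_v − u = 104.8 − 58.37 = 46.43 kPa.
Stress increase at mid-clay by the 2:1 spreading method:
Δσ = qB/(B+z) = 238×2.4/(2.4+5.95) = 68.407 kPa
Final effective stress: σ'_f = 46.43 + 68.407 = 114.84 kPa.
σ'_f = 114.84 ≤ σ'_p = 192 kPa, so the clay remains overconsolidated and only the recompression index applies:
S_c = C_r·H/(1+e₀)·log₁₀(σ'_f/σ'_0) = 0.087×4.3/1.74×log₁₀(114.84/46.43)
    = 0.215 × 0.39329 = 0.08456 m

S_c ≈ 84.6 mm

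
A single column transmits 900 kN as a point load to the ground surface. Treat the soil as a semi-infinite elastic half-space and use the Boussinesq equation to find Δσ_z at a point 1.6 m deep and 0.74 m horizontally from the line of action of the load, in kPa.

Boussinesq vertical stress below a point load on an elastic half-space:
Δσ_z = 3P/(2πz²) · [1 + (r/z)²]^(−5/2)
r/z = 0.74/1.6 = 0.4625; [1+(r/z)²]^(−5/2) = 0.61594.
Δσ_z = 3×900/(2π×1.6²) × 0.61594 = 167.86 × 0.61594 = 103.4 kPa

Δσ_z ≈ 103 kPa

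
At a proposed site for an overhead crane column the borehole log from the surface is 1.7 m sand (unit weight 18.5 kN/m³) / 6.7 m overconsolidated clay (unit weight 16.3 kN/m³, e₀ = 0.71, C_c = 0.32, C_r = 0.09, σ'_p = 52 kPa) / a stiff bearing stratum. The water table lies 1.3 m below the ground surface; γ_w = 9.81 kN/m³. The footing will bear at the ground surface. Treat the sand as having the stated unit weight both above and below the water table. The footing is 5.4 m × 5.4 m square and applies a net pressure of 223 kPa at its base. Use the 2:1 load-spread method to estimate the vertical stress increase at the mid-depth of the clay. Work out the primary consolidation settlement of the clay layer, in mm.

Mid-depth of clay below the ground surface: z = 1.7 + 6.7/2 = 5.05 m.
Total vertical stress at mid-clay: σ_v = 18.5×1.7 + 16.3×3.35 = 86.055 kPa.
Pore pressure: u = 9.81×(5.05 − 1.3) = 36.788 kPa.
Initial effective stress: σ'_0 = σ_v − u = 86.055 − 36.788 = 49.267 kPa.
Stress increase at mid-clay by the 2:1 spreading method:
Δσ = qBL/((B+z)(L+z)) = 223×5.4×5.4/((5.4+5.05)(5.4+5.05)) = 59.547 kPa
Final effective stress: σ'_f = 49.267 + 59.547 = 108.81 kPa.
σ'_f = 108.81 > σ'_p = 52 kPa, so the stress path crosses the preconsolidation pressure — recompression up to σ'_p, then virgin compression beyond:
S_c = H/(1+e₀)·[C_r·log₁₀(σ'_p/σ'_0) + C_c·log₁₀(σ'_f/σ'_p)]
    = 6.7/1.71 × [0.09×log₁₀(52/49.267) + 0.32×log₁₀(108.81/52)]
    = 3.9181 × [0.0021103 + 0.10261] = 0.4103 m

S_c ≈ 410 mm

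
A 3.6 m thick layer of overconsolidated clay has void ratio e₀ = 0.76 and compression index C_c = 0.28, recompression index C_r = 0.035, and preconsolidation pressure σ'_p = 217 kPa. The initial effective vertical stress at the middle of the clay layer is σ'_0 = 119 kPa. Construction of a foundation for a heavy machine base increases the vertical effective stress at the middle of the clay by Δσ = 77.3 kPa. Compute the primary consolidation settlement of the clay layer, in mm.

Final effective stress: σ'_f = 119 + 77.3 = 196.3 kPa.
σ'_f = 196.3 ≤ σ'_p = 217 kPa, so the clay remains overconsolidated and only the recompression index applies:
S_c = C_r·H/(1+e₀)·log₁₀(σ'_f/σ'_0) = 0.035×3.6/1.76×log₁₀(196.3/119)
    = 0.071593 × 0.21737 = 0.01556 m

S_c ≈ 15.6 mm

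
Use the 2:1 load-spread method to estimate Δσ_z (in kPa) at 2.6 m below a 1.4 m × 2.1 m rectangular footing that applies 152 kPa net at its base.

By the 2:1 method the load spreads at 1 horizontal : 2 vertical, so at depth z the loaded area has grown by z in each plan dimension:
Δσ = qBL/((B+z)(L+z)) = 152×1.4×2.1/((1.4+2.6)(2.1+2.6)) = 23.77 kPa

Δσ_z ≈ 23.8 kPa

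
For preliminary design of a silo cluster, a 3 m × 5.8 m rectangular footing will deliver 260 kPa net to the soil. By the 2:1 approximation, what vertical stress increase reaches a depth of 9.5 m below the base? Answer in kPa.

By the 2:1 method the load spreads at 1 horizontal : 2 vertical, so at depth z the loaded area has grown by z in each plan dimension:
Δσ = qBL/((B+z)(L+z)) = 260×3×5.8/((3+9.5)(5.8+9.5)) = 23.655 kPa

Δσ_z ≈ 23.7 kPa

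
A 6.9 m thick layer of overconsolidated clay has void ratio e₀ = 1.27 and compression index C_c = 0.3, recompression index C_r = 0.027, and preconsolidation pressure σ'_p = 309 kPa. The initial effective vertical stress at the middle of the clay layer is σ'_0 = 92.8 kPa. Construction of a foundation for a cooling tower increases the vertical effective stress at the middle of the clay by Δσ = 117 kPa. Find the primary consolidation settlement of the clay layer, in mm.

S_c ≈ 29.1 mm

Final effective stress: σ'_f = 92.8 + 117 = 209.8 kPa.
σ'_f = 209.8 ≤ σ'_p = 309 kPa, so the clay remains overconsolidated and only the recompression index applies:
S_c = C_r·H/(1+e₀)·log₁₀(σ'_f/σ'_0) = 0.027×6.9/2.27×log₁₀(209.8/92.8)
    = 0.082069 × 0.35426 = 0.02907 m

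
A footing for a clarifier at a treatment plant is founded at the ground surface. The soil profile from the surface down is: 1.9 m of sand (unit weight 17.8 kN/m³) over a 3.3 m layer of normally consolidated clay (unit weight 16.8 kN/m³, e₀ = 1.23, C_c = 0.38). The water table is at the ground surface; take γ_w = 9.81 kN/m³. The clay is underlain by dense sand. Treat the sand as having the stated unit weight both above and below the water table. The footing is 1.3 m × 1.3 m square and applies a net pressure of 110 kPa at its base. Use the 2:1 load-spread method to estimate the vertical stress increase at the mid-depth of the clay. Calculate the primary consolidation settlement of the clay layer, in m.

S_c ≈ 0.0633 m

Mid-depth of clay below the ground surface: z = 1.9 + 3.3/2 = 3.55 m.
Total vertical stress at mid-clay: σ_v = 17.8×1.9 + 16.8×1.65 = 61.54 kPa.
Pore pressure: u = 9.81×(3.55 − 0) = 34.825 kPa.
Initial effective stress: σ'_0 = σ_v − u = 61.54 − 34.825 = 26.715 kPa.
Stress increase at mid-clay by the 2:1 spreading method:
Δσ = qBL/((B+z)(L+z)) = 110×1.3×1.3/((1.3+3.55)(1.3+3.55)) = 7.9031 kPa
Final effective stress: σ'_f = σ'_0 + Δσ = 26.715 + 7.9031 = 34.618 kPa.
Normally consolidated clay, so the full stress increment lies on the virgin compression line:
S_c = C_c·H/(1+e₀)·log₁₀(σ'_f/σ'_0) = 0.38×3.3/(1+1.23)×log₁₀(34.618/26.715)
    = 0.56233 × 0.11255 = 0.06329 m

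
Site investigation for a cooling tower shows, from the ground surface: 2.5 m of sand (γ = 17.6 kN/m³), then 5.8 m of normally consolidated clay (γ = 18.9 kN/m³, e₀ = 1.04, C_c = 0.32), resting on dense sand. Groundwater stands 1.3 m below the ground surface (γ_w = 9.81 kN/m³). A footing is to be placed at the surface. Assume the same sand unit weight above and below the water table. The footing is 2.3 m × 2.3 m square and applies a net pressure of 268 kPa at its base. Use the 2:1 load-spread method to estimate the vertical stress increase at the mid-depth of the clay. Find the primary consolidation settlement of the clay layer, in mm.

Mid-depth of clay below the ground surface: z = 2.5 + 5.8/2 = 5.4 m.
Total vertical stress at mid-clay: σ_v = 17.6×2.5 + 18.9×2.9 = 98.81 kPa.
Pore pressure: u = 9.81×(5.4 − 1.3) = 40.221 kPa.
Initial effective stress: σ'_0 = σ_v − u = 98.81 − 40.221 = 58.589 kPa.
Stress increase at mid-clay by the 2:1 spreading method:
Δσ = qBL/((B+z)(L+z)) = 268×2.3×2.3/((2.3+5.4)(2.3+5.4)) = 23.912 kPa
Final effective stress: σ'_f = σ'_0 + Δσ = 58.589 + 23.912 = 82.501 kPa.
Normally consolidated clay, so the full stress increment lies on the virgin compression line:
S_c = C_c·H/(1+e₀)·log₁₀(σ'_f/σ'_0) = 0.32×5.8/(1+1.04)×log₁₀(82.501/58.589)
    = 0.9098 × 0.14864 = 0.1352 m

S_c ≈ 135 mm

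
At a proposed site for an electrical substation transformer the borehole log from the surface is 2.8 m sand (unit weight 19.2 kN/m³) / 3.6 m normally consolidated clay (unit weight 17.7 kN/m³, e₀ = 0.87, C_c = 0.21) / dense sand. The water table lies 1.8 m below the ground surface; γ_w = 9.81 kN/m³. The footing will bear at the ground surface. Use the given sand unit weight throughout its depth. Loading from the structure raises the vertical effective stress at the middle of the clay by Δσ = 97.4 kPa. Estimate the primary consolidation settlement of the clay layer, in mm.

S_c ≈ 173 mm

Mid-depth of clay below the ground surface: z = 2.8 + 3.6/2 = 4.6 m.
Total vertical stress at mid-clay: σ_v = 19.2×2.8 + 17.7×1.8 = 85.62 kPa.
Pore pressure: u = 9.81×(4.6 − 1.8) = 27.468 kPa.
Initial effective stress: σ'_0 = σ_v − u = 85.62 − 27.468 = 58.152 kPa.
Final effective stress: σ'_f = σ'_0 + Δσ = 58.152 + 97.4 = 155.55 kPa.
Normally consolidated clay, so the full stress increment lies on the virgin compression line:
S_c = C_c·H/(1+e₀)·log₁₀(σ'_f/σ'_0) = 0.21×3.6/(1+0.87)×log₁₀(155.55/58.152)
    = 0.40428 × 0.42731 = 0.1728 m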